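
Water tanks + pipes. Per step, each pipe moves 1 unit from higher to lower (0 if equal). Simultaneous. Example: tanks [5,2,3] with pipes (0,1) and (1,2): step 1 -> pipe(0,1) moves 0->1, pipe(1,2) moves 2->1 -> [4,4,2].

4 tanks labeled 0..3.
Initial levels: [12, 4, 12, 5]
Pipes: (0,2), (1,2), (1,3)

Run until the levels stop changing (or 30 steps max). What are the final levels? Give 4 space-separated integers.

Step 1: flows [0=2,2->1,3->1] -> levels [12 6 11 4]
Step 2: flows [0->2,2->1,1->3] -> levels [11 6 11 5]
Step 3: flows [0=2,2->1,1->3] -> levels [11 6 10 6]
Step 4: flows [0->2,2->1,1=3] -> levels [10 7 10 6]
Step 5: flows [0=2,2->1,1->3] -> levels [10 7 9 7]
Step 6: flows [0->2,2->1,1=3] -> levels [9 8 9 7]
Step 7: flows [0=2,2->1,1->3] -> levels [9 8 8 8]
Step 8: flows [0->2,1=2,1=3] -> levels [8 8 9 8]
Step 9: flows [2->0,2->1,1=3] -> levels [9 9 7 8]
Step 10: flows [0->2,1->2,1->3] -> levels [8 7 9 9]
Step 11: flows [2->0,2->1,3->1] -> levels [9 9 7 8]
  -> period-2 cycle: step 11 state = step 9 state; never stabilizes
  -> state at step 30: (30-9) mod 2 = 1, same as step 10 -> [8 7 9 9]

Answer: 8 7 9 9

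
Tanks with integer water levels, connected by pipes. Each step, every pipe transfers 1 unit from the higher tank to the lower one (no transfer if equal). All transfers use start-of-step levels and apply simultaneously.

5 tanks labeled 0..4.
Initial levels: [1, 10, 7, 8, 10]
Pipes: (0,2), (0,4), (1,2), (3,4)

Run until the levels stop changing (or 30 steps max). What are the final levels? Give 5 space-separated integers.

Answer: 6 7 8 7 8

Derivation:
Step 1: flows [2->0,4->0,1->2,4->3] -> levels [3 9 7 9 8]
Step 2: flows [2->0,4->0,1->2,3->4] -> levels [5 8 7 8 8]
Step 3: flows [2->0,4->0,1->2,3=4] -> levels [7 7 7 8 7]
Step 4: flows [0=2,0=4,1=2,3->4] -> levels [7 7 7 7 8]
Step 5: flows [0=2,4->0,1=2,4->3] -> levels [8 7 7 8 6]
Step 6: flows [0->2,0->4,1=2,3->4] -> levels [6 7 8 7 8]
Step 7: flows [2->0,4->0,2->1,4->3] -> levels [8 8 6 8 6]
Step 8: flows [0->2,0->4,1->2,3->4] -> levels [6 7 8 7 8]
  -> period-2 cycle: step 8 state = step 6 state; never stabilizes
  -> state at step 30: (30-6) mod 2 = 0, same as step 6 -> [6 7 8 7 8]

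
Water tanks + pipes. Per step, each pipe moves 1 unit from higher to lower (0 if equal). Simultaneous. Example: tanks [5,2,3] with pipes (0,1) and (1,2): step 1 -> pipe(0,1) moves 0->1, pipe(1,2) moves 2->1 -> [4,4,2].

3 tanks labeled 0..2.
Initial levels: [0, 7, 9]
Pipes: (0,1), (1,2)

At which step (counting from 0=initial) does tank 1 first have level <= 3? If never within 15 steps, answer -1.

Answer: -1

Derivation:
Step 1: flows [1->0,2->1] -> levels [1 7 8]
Step 2: flows [1->0,2->1] -> levels [2 7 7]
Step 3: flows [1->0,1=2] -> levels [3 6 7]
Step 4: flows [1->0,2->1] -> levels [4 6 6]
Step 5: flows [1->0,1=2] -> levels [5 5 6]
Step 6: flows [0=1,2->1] -> levels [5 6 5]
Step 7: flows [1->0,1->2] -> levels [6 4 6]
Step 8: flows [0->1,2->1] -> levels [5 6 5]
  -> period-2 cycle (repeats step 6); tank 1 never drops to <=3
Tank 1 never reaches <=3 within 15 steps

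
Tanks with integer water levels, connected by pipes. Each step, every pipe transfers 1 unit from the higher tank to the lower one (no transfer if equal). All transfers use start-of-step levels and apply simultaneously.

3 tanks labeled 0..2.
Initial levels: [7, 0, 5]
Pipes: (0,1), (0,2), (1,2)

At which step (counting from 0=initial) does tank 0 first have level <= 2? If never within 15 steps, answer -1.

Step 1: flows [0->1,0->2,2->1] -> levels [5 2 5]
Step 2: flows [0->1,0=2,2->1] -> levels [4 4 4]
Step 3: flows [0=1,0=2,1=2] -> levels [4 4 4]
  -> stable; tank 0 stays at 4 > 2
Tank 0 never reaches <=2 within 15 steps

Answer: -1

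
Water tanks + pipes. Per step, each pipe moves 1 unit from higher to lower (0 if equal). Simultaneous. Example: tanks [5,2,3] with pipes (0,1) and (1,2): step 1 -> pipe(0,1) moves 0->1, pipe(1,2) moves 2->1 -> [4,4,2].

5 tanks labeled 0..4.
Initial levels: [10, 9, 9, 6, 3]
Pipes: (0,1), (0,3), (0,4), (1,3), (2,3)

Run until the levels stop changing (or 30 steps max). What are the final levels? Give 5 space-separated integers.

Answer: 9 7 9 6 6

Derivation:
Step 1: flows [0->1,0->3,0->4,1->3,2->3] -> levels [7 9 8 9 4]
Step 2: flows [1->0,3->0,0->4,1=3,3->2] -> levels [8 8 9 7 5]
Step 3: flows [0=1,0->3,0->4,1->3,2->3] -> levels [6 7 8 10 6]
Step 4: flows [1->0,3->0,0=4,3->1,3->2] -> levels [8 7 9 7 6]
Step 5: flows [0->1,0->3,0->4,1=3,2->3] -> levels [5 8 8 9 7]
Step 6: flows [1->0,3->0,4->0,3->1,3->2] -> levels [8 8 9 6 6]
Step 7: flows [0=1,0->3,0->4,1->3,2->3] -> levels [6 7 8 9 7]
Step 8: flows [1->0,3->0,4->0,3->1,3->2] -> levels [9 7 9 6 6]
Step 9: flows [0->1,0->3,0->4,1->3,2->3] -> levels [6 7 8 9 7]
  -> period-2 cycle: step 9 state = step 7 state; never stabilizes
  -> state at step 30: (30-7) mod 2 = 1, same as step 8 -> [9 7 9 6 6]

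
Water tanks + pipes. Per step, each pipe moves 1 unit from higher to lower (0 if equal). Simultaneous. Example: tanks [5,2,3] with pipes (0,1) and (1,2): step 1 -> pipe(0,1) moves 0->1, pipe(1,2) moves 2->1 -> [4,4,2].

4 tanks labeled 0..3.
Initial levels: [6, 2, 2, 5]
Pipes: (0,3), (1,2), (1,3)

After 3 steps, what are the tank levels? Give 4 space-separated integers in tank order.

Step 1: flows [0->3,1=2,3->1] -> levels [5 3 2 5]
Step 2: flows [0=3,1->2,3->1] -> levels [5 3 3 4]
Step 3: flows [0->3,1=2,3->1] -> levels [4 4 3 4]

Answer: 4 4 3 4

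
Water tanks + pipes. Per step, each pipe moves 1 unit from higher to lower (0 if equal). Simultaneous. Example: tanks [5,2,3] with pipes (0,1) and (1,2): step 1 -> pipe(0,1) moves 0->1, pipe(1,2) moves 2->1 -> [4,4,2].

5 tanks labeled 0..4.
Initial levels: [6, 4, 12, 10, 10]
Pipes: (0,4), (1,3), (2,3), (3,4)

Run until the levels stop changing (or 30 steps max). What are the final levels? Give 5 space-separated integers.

Answer: 8 8 9 7 10

Derivation:
Step 1: flows [4->0,3->1,2->3,3=4] -> levels [7 5 11 10 9]
Step 2: flows [4->0,3->1,2->3,3->4] -> levels [8 6 10 9 9]
Step 3: flows [4->0,3->1,2->3,3=4] -> levels [9 7 9 9 8]
Step 4: flows [0->4,3->1,2=3,3->4] -> levels [8 8 9 7 10]
Step 5: flows [4->0,1->3,2->3,4->3] -> levels [9 7 8 10 8]
Step 6: flows [0->4,3->1,3->2,3->4] -> levels [8 8 9 7 10]
  -> period-2 cycle: step 6 state = step 4 state; never stabilizes
  -> state at step 30: (30-4) mod 2 = 0, same as step 4 -> [8 8 9 7 10]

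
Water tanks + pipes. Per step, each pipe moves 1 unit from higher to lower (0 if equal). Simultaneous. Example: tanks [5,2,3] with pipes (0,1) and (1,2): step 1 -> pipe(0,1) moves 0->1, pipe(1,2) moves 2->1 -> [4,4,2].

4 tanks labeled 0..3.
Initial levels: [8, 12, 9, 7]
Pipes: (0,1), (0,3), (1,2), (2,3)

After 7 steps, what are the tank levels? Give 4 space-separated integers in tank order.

Step 1: flows [1->0,0->3,1->2,2->3] -> levels [8 10 9 9]
Step 2: flows [1->0,3->0,1->2,2=3] -> levels [10 8 10 8]
Step 3: flows [0->1,0->3,2->1,2->3] -> levels [8 10 8 10]
Step 4: flows [1->0,3->0,1->2,3->2] -> levels [10 8 10 8]
  -> period-2 cycle: step 4 state = step 2 state
  -> state at step 7: (7-2) mod 2 = 1, same as step 3 -> [8 10 8 10]

Answer: 8 10 8 10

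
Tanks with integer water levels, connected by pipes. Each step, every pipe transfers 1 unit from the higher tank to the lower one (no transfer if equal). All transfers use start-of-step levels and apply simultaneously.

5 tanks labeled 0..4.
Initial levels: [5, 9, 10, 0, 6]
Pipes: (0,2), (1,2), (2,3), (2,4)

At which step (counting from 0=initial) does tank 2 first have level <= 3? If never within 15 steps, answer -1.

Step 1: flows [2->0,2->1,2->3,2->4] -> levels [6 10 6 1 7]
Step 2: flows [0=2,1->2,2->3,4->2] -> levels [6 9 7 2 6]
Step 3: flows [2->0,1->2,2->3,2->4] -> levels [7 8 5 3 7]
Step 4: flows [0->2,1->2,2->3,4->2] -> levels [6 7 7 4 6]
Step 5: flows [2->0,1=2,2->3,2->4] -> levels [7 7 4 5 7]
Step 6: flows [0->2,1->2,3->2,4->2] -> levels [6 6 8 4 6]
Step 7: flows [2->0,2->1,2->3,2->4] -> levels [7 7 4 5 7]
  -> period-2 cycle (repeats step 5); tank 2 never drops to <=3
Tank 2 never reaches <=3 within 15 steps

Answer: -1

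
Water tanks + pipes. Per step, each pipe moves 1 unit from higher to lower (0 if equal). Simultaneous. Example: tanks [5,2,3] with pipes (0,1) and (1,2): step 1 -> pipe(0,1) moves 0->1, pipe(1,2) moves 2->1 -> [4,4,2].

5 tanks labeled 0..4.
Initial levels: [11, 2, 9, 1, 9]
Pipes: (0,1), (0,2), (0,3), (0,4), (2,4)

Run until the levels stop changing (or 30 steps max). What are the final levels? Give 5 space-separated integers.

Step 1: flows [0->1,0->2,0->3,0->4,2=4] -> levels [7 3 10 2 10]
Step 2: flows [0->1,2->0,0->3,4->0,2=4] -> levels [7 4 9 3 9]
Step 3: flows [0->1,2->0,0->3,4->0,2=4] -> levels [7 5 8 4 8]
Step 4: flows [0->1,2->0,0->3,4->0,2=4] -> levels [7 6 7 5 7]
Step 5: flows [0->1,0=2,0->3,0=4,2=4] -> levels [5 7 7 6 7]
Step 6: flows [1->0,2->0,3->0,4->0,2=4] -> levels [9 6 6 5 6]
Step 7: flows [0->1,0->2,0->3,0->4,2=4] -> levels [5 7 7 6 7]
  -> period-2 cycle: step 7 state = step 5 state; never stabilizes
  -> state at step 30: (30-5) mod 2 = 1, same as step 6 -> [9 6 6 5 6]

Answer: 9 6 6 5 6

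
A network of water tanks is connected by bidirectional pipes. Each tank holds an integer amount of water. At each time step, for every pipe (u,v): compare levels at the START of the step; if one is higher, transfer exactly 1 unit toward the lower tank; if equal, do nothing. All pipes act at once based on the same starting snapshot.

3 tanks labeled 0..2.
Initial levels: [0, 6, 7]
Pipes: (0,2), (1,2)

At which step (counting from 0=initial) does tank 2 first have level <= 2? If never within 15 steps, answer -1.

Step 1: flows [2->0,2->1] -> levels [1 7 5]
Step 2: flows [2->0,1->2] -> levels [2 6 5]
Step 3: flows [2->0,1->2] -> levels [3 5 5]
Step 4: flows [2->0,1=2] -> levels [4 5 4]
Step 5: flows [0=2,1->2] -> levels [4 4 5]
Step 6: flows [2->0,2->1] -> levels [5 5 3]
Step 7: flows [0->2,1->2] -> levels [4 4 5]
  -> period-2 cycle (repeats step 5); tank 2 never drops to <=2
Tank 2 never reaches <=2 within 15 steps

Answer: -1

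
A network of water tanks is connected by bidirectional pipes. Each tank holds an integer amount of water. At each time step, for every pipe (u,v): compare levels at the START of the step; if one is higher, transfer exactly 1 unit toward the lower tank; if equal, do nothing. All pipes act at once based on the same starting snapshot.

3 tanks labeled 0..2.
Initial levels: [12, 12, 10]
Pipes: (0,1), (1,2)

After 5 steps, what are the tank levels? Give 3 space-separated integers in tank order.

Step 1: flows [0=1,1->2] -> levels [12 11 11]
Step 2: flows [0->1,1=2] -> levels [11 12 11]
Step 3: flows [1->0,1->2] -> levels [12 10 12]
Step 4: flows [0->1,2->1] -> levels [11 12 11]
  -> period-2 cycle: step 4 state = step 2 state
  -> state at step 5: (5-2) mod 2 = 1, same as step 3 -> [12 10 12]

Answer: 12 10 12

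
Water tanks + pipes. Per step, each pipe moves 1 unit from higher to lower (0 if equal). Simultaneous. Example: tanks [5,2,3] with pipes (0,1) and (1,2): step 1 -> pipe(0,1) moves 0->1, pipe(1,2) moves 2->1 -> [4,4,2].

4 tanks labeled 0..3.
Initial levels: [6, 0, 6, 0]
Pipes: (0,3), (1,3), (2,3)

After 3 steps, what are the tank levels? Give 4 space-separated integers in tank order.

Answer: 3 2 3 4

Derivation:
Step 1: flows [0->3,1=3,2->3] -> levels [5 0 5 2]
Step 2: flows [0->3,3->1,2->3] -> levels [4 1 4 3]
Step 3: flows [0->3,3->1,2->3] -> levels [3 2 3 4]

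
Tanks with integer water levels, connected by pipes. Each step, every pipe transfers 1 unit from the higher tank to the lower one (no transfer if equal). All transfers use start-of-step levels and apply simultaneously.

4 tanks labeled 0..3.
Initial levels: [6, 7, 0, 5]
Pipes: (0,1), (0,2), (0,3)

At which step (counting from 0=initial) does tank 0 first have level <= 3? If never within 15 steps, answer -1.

Step 1: flows [1->0,0->2,0->3] -> levels [5 6 1 6]
Step 2: flows [1->0,0->2,3->0] -> levels [6 5 2 5]
Step 3: flows [0->1,0->2,0->3] -> levels [3 6 3 6]
Tank 0 first reaches <=3 at step 3

Answer: 3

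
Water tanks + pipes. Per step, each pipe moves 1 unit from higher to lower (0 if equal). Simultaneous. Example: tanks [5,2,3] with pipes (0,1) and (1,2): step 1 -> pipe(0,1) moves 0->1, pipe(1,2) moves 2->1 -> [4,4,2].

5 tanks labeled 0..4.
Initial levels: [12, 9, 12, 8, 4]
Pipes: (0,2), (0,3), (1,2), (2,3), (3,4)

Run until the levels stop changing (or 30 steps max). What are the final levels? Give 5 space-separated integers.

Step 1: flows [0=2,0->3,2->1,2->3,3->4] -> levels [11 10 10 9 5]
Step 2: flows [0->2,0->3,1=2,2->3,3->4] -> levels [9 10 10 10 6]
Step 3: flows [2->0,3->0,1=2,2=3,3->4] -> levels [11 10 9 8 7]
Step 4: flows [0->2,0->3,1->2,2->3,3->4] -> levels [9 9 10 9 8]
Step 5: flows [2->0,0=3,2->1,2->3,3->4] -> levels [10 10 7 9 9]
Step 6: flows [0->2,0->3,1->2,3->2,3=4] -> levels [8 9 10 9 9]
Step 7: flows [2->0,3->0,2->1,2->3,3=4] -> levels [10 10 7 9 9]
  -> period-2 cycle: step 7 state = step 5 state; never stabilizes
  -> state at step 30: (30-5) mod 2 = 1, same as step 6 -> [8 9 10 9 9]

Answer: 8 9 10 9 9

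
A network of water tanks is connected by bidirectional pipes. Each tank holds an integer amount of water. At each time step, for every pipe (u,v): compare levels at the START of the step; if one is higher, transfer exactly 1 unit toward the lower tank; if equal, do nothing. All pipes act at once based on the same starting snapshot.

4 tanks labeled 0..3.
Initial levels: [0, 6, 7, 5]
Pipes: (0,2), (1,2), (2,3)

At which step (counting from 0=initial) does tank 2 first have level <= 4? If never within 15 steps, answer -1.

Answer: 1

Derivation:
Step 1: flows [2->0,2->1,2->3] -> levels [1 7 4 6]
Tank 2 first reaches <=4 at step 1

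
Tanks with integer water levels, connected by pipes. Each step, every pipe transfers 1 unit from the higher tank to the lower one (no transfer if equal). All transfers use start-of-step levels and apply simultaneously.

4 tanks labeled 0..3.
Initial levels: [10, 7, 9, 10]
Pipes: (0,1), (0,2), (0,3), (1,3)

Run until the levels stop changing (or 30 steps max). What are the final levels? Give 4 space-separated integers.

Answer: 11 8 9 8

Derivation:
Step 1: flows [0->1,0->2,0=3,3->1] -> levels [8 9 10 9]
Step 2: flows [1->0,2->0,3->0,1=3] -> levels [11 8 9 8]
Step 3: flows [0->1,0->2,0->3,1=3] -> levels [8 9 10 9]
  -> period-2 cycle: step 3 state = step 1 state; never stabilizes
  -> state at step 30: (30-1) mod 2 = 1, same as step 2 -> [11 8 9 8]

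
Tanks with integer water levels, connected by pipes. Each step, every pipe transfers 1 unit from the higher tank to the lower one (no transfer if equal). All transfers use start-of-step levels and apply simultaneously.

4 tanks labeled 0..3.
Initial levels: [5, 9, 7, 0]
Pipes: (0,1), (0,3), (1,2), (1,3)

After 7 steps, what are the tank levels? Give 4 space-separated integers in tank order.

Answer: 5 4 6 6

Derivation:
Step 1: flows [1->0,0->3,1->2,1->3] -> levels [5 6 8 2]
Step 2: flows [1->0,0->3,2->1,1->3] -> levels [5 5 7 4]
Step 3: flows [0=1,0->3,2->1,1->3] -> levels [4 5 6 6]
Step 4: flows [1->0,3->0,2->1,3->1] -> levels [6 6 5 4]
Step 5: flows [0=1,0->3,1->2,1->3] -> levels [5 4 6 6]
Step 6: flows [0->1,3->0,2->1,3->1] -> levels [5 7 5 4]
Step 7: flows [1->0,0->3,1->2,1->3] -> levels [5 4 6 6]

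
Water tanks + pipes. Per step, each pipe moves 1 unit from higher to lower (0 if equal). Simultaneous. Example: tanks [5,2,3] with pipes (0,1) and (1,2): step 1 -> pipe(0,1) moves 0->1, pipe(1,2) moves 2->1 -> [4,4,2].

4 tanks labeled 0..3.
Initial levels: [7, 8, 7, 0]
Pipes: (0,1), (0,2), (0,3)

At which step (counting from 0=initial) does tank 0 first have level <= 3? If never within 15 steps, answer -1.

Answer: -1

Derivation:
Step 1: flows [1->0,0=2,0->3] -> levels [7 7 7 1]
Step 2: flows [0=1,0=2,0->3] -> levels [6 7 7 2]
Step 3: flows [1->0,2->0,0->3] -> levels [7 6 6 3]
Step 4: flows [0->1,0->2,0->3] -> levels [4 7 7 4]
Step 5: flows [1->0,2->0,0=3] -> levels [6 6 6 4]
Step 6: flows [0=1,0=2,0->3] -> levels [5 6 6 5]
Step 7: flows [1->0,2->0,0=3] -> levels [7 5 5 5]
Step 8: flows [0->1,0->2,0->3] -> levels [4 6 6 6]
Step 9: flows [1->0,2->0,3->0] -> levels [7 5 5 5]
  -> period-2 cycle (repeats step 7); tank 0 never drops to <=3
Tank 0 never reaches <=3 within 15 steps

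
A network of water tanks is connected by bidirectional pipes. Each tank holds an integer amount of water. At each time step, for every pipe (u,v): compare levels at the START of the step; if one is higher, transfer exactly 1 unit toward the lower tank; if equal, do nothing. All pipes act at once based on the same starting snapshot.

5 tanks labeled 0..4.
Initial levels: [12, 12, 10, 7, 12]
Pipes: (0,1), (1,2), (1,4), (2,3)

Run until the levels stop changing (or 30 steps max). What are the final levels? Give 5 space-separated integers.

Step 1: flows [0=1,1->2,1=4,2->3] -> levels [12 11 10 8 12]
Step 2: flows [0->1,1->2,4->1,2->3] -> levels [11 12 10 9 11]
Step 3: flows [1->0,1->2,1->4,2->3] -> levels [12 9 10 10 12]
Step 4: flows [0->1,2->1,4->1,2=3] -> levels [11 12 9 10 11]
Step 5: flows [1->0,1->2,1->4,3->2] -> levels [12 9 11 9 12]
Step 6: flows [0->1,2->1,4->1,2->3] -> levels [11 12 9 10 11]
  -> period-2 cycle: step 6 state = step 4 state; never stabilizes
  -> state at step 30: (30-4) mod 2 = 0, same as step 4 -> [11 12 9 10 11]

Answer: 11 12 9 10 11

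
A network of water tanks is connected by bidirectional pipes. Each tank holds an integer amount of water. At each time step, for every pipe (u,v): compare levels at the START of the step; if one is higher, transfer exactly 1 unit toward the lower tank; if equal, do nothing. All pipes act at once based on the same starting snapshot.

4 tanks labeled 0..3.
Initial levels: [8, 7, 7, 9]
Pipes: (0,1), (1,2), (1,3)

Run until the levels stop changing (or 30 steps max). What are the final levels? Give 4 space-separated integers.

Step 1: flows [0->1,1=2,3->1] -> levels [7 9 7 8]
Step 2: flows [1->0,1->2,1->3] -> levels [8 6 8 9]
Step 3: flows [0->1,2->1,3->1] -> levels [7 9 7 8]
  -> period-2 cycle: step 3 state = step 1 state; never stabilizes
  -> state at step 30: (30-1) mod 2 = 1, same as step 2 -> [8 6 8 9]

Answer: 8 6 8 9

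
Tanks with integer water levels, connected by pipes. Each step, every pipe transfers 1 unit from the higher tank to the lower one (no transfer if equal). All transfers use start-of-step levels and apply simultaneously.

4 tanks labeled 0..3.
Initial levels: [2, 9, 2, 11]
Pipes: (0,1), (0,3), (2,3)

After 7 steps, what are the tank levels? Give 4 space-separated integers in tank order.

Answer: 7 6 6 5

Derivation:
Step 1: flows [1->0,3->0,3->2] -> levels [4 8 3 9]
Step 2: flows [1->0,3->0,3->2] -> levels [6 7 4 7]
Step 3: flows [1->0,3->0,3->2] -> levels [8 6 5 5]
Step 4: flows [0->1,0->3,2=3] -> levels [6 7 5 6]
Step 5: flows [1->0,0=3,3->2] -> levels [7 6 6 5]
Step 6: flows [0->1,0->3,2->3] -> levels [5 7 5 7]
Step 7: flows [1->0,3->0,3->2] -> levels [7 6 6 5]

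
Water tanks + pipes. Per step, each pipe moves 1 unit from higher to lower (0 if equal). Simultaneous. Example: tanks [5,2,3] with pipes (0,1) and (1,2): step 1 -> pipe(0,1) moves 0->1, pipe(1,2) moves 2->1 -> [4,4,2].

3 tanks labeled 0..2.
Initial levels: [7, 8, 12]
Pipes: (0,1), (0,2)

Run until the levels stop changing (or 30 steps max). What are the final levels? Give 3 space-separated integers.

Step 1: flows [1->0,2->0] -> levels [9 7 11]
Step 2: flows [0->1,2->0] -> levels [9 8 10]
Step 3: flows [0->1,2->0] -> levels [9 9 9]
Step 4: flows [0=1,0=2] -> levels [9 9 9]
  -> stable (no change)

Answer: 9 9 9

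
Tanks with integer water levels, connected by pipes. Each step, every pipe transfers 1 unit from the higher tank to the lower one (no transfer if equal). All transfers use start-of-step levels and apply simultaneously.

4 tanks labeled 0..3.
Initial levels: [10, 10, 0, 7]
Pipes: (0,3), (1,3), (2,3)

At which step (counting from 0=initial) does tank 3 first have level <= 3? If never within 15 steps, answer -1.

Step 1: flows [0->3,1->3,3->2] -> levels [9 9 1 8]
Step 2: flows [0->3,1->3,3->2] -> levels [8 8 2 9]
Step 3: flows [3->0,3->1,3->2] -> levels [9 9 3 6]
Step 4: flows [0->3,1->3,3->2] -> levels [8 8 4 7]
Step 5: flows [0->3,1->3,3->2] -> levels [7 7 5 8]
Step 6: flows [3->0,3->1,3->2] -> levels [8 8 6 5]
Step 7: flows [0->3,1->3,2->3] -> levels [7 7 5 8]
  -> period-2 cycle (repeats step 5); tank 3 never drops to <=3
Tank 3 never reaches <=3 within 15 steps

Answer: -1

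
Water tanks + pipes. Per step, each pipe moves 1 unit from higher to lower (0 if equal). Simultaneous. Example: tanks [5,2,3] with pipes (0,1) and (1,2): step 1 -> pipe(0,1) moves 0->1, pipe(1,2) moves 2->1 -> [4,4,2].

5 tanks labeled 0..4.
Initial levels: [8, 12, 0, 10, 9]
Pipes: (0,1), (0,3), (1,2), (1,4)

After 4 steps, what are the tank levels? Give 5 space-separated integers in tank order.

Step 1: flows [1->0,3->0,1->2,1->4] -> levels [10 9 1 9 10]
Step 2: flows [0->1,0->3,1->2,4->1] -> levels [8 10 2 10 9]
Step 3: flows [1->0,3->0,1->2,1->4] -> levels [10 7 3 9 10]
Step 4: flows [0->1,0->3,1->2,4->1] -> levels [8 8 4 10 9]

Answer: 8 8 4 10 9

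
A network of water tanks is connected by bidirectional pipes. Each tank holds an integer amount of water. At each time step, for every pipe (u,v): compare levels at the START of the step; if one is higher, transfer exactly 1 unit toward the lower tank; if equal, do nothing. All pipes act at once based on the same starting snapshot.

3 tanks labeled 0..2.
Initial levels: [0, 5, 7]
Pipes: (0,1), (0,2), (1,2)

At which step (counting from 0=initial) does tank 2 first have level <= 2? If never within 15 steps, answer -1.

Answer: -1

Derivation:
Step 1: flows [1->0,2->0,2->1] -> levels [2 5 5]
Step 2: flows [1->0,2->0,1=2] -> levels [4 4 4]
Step 3: flows [0=1,0=2,1=2] -> levels [4 4 4]
  -> stable; tank 2 stays at 4 > 2
Tank 2 never reaches <=2 within 15 steps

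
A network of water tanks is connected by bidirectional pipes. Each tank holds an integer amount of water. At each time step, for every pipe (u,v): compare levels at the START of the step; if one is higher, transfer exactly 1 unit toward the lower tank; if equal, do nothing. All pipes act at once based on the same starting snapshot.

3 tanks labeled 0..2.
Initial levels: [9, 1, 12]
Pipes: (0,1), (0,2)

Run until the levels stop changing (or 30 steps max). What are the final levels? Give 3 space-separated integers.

Answer: 6 8 8

Derivation:
Step 1: flows [0->1,2->0] -> levels [9 2 11]
Step 2: flows [0->1,2->0] -> levels [9 3 10]
Step 3: flows [0->1,2->0] -> levels [9 4 9]
Step 4: flows [0->1,0=2] -> levels [8 5 9]
Step 5: flows [0->1,2->0] -> levels [8 6 8]
Step 6: flows [0->1,0=2] -> levels [7 7 8]
Step 7: flows [0=1,2->0] -> levels [8 7 7]
Step 8: flows [0->1,0->2] -> levels [6 8 8]
Step 9: flows [1->0,2->0] -> levels [8 7 7]
  -> period-2 cycle: step 9 state = step 7 state; never stabilizes
  -> state at step 30: (30-7) mod 2 = 1, same as step 8 -> [6 8 8]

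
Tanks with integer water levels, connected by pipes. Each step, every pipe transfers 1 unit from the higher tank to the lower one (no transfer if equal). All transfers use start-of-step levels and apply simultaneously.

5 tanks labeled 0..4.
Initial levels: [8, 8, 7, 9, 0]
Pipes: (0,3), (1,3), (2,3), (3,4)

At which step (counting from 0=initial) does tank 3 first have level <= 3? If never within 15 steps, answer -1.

Step 1: flows [3->0,3->1,3->2,3->4] -> levels [9 9 8 5 1]
Step 2: flows [0->3,1->3,2->3,3->4] -> levels [8 8 7 7 2]
Step 3: flows [0->3,1->3,2=3,3->4] -> levels [7 7 7 8 3]
Step 4: flows [3->0,3->1,3->2,3->4] -> levels [8 8 8 4 4]
Step 5: flows [0->3,1->3,2->3,3=4] -> levels [7 7 7 7 4]
Step 6: flows [0=3,1=3,2=3,3->4] -> levels [7 7 7 6 5]
Step 7: flows [0->3,1->3,2->3,3->4] -> levels [6 6 6 8 6]
Step 8: flows [3->0,3->1,3->2,3->4] -> levels [7 7 7 4 7]
Step 9: flows [0->3,1->3,2->3,4->3] -> levels [6 6 6 8 6]
  -> period-2 cycle (repeats step 7); tank 3 never drops to <=3
Tank 3 never reaches <=3 within 15 steps

Answer: -1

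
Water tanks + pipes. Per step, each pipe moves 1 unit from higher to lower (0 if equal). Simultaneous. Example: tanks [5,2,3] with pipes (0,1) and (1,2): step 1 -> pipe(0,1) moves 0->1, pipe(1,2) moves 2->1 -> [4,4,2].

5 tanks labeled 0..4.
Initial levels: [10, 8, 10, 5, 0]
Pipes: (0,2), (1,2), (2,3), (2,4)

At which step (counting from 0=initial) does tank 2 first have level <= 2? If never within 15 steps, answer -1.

Step 1: flows [0=2,2->1,2->3,2->4] -> levels [10 9 7 6 1]
Step 2: flows [0->2,1->2,2->3,2->4] -> levels [9 8 7 7 2]
Step 3: flows [0->2,1->2,2=3,2->4] -> levels [8 7 8 7 3]
Step 4: flows [0=2,2->1,2->3,2->4] -> levels [8 8 5 8 4]
Step 5: flows [0->2,1->2,3->2,2->4] -> levels [7 7 7 7 5]
Step 6: flows [0=2,1=2,2=3,2->4] -> levels [7 7 6 7 6]
Step 7: flows [0->2,1->2,3->2,2=4] -> levels [6 6 9 6 6]
Step 8: flows [2->0,2->1,2->3,2->4] -> levels [7 7 5 7 7]
Step 9: flows [0->2,1->2,3->2,4->2] -> levels [6 6 9 6 6]
  -> period-2 cycle (repeats step 7); tank 2 never drops to <=2
Tank 2 never reaches <=2 within 15 steps

Answer: -1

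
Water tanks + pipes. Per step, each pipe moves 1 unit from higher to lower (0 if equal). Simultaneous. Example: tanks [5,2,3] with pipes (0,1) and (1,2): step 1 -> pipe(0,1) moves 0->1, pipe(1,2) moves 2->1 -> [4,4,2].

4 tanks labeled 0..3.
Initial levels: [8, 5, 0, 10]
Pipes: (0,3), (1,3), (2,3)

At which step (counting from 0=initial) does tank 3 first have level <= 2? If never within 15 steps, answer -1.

Answer: -1

Derivation:
Step 1: flows [3->0,3->1,3->2] -> levels [9 6 1 7]
Step 2: flows [0->3,3->1,3->2] -> levels [8 7 2 6]
Step 3: flows [0->3,1->3,3->2] -> levels [7 6 3 7]
Step 4: flows [0=3,3->1,3->2] -> levels [7 7 4 5]
Step 5: flows [0->3,1->3,3->2] -> levels [6 6 5 6]
Step 6: flows [0=3,1=3,3->2] -> levels [6 6 6 5]
Step 7: flows [0->3,1->3,2->3] -> levels [5 5 5 8]
Step 8: flows [3->0,3->1,3->2] -> levels [6 6 6 5]
  -> period-2 cycle (repeats step 6); tank 3 never drops to <=2
Tank 3 never reaches <=2 within 15 steps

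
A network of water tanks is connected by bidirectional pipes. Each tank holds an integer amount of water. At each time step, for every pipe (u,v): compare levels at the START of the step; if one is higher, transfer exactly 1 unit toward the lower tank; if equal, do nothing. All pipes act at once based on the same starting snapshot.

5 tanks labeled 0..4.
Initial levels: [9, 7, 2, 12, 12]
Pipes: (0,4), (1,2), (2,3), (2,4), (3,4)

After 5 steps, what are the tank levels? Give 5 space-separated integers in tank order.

Step 1: flows [4->0,1->2,3->2,4->2,3=4] -> levels [10 6 5 11 10]
Step 2: flows [0=4,1->2,3->2,4->2,3->4] -> levels [10 5 8 9 10]
Step 3: flows [0=4,2->1,3->2,4->2,4->3] -> levels [10 6 9 9 8]
Step 4: flows [0->4,2->1,2=3,2->4,3->4] -> levels [9 7 7 8 11]
Step 5: flows [4->0,1=2,3->2,4->2,4->3] -> levels [10 7 9 8 8]

Answer: 10 7 9 8 8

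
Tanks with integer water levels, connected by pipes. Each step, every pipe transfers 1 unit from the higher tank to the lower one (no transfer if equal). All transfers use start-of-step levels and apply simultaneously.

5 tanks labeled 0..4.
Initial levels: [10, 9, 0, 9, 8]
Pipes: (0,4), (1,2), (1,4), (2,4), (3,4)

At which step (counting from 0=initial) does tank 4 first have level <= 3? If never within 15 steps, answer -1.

Step 1: flows [0->4,1->2,1->4,4->2,3->4] -> levels [9 7 2 8 10]
Step 2: flows [4->0,1->2,4->1,4->2,4->3] -> levels [10 7 4 9 6]
Step 3: flows [0->4,1->2,1->4,4->2,3->4] -> levels [9 5 6 8 8]
Step 4: flows [0->4,2->1,4->1,4->2,3=4] -> levels [8 7 6 8 7]
Step 5: flows [0->4,1->2,1=4,4->2,3->4] -> levels [7 6 8 7 8]
Step 6: flows [4->0,2->1,4->1,2=4,4->3] -> levels [8 8 7 8 5]
Step 7: flows [0->4,1->2,1->4,2->4,3->4] -> levels [7 6 7 7 9]
Step 8: flows [4->0,2->1,4->1,4->2,4->3] -> levels [8 8 7 8 5]
  -> period-2 cycle (repeats step 6); tank 4 never drops to <=3
Tank 4 never reaches <=3 within 15 steps

Answer: -1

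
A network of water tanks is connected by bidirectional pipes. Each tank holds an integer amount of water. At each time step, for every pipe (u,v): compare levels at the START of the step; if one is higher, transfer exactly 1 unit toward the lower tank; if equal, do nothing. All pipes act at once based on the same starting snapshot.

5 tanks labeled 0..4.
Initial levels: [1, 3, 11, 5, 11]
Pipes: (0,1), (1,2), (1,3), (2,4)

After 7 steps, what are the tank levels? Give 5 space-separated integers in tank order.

Answer: 5 6 7 5 8

Derivation:
Step 1: flows [1->0,2->1,3->1,2=4] -> levels [2 4 10 4 11]
Step 2: flows [1->0,2->1,1=3,4->2] -> levels [3 4 10 4 10]
Step 3: flows [1->0,2->1,1=3,2=4] -> levels [4 4 9 4 10]
Step 4: flows [0=1,2->1,1=3,4->2] -> levels [4 5 9 4 9]
Step 5: flows [1->0,2->1,1->3,2=4] -> levels [5 4 8 5 9]
Step 6: flows [0->1,2->1,3->1,4->2] -> levels [4 7 8 4 8]
Step 7: flows [1->0,2->1,1->3,2=4] -> levels [5 6 7 5 8]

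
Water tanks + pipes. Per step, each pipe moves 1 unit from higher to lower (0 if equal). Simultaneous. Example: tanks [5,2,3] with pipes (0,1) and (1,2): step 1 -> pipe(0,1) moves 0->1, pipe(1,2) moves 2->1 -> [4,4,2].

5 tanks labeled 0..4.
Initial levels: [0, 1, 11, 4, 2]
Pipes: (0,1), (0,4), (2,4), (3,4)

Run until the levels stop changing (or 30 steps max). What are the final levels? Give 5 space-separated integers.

Step 1: flows [1->0,4->0,2->4,3->4] -> levels [2 0 10 3 3]
Step 2: flows [0->1,4->0,2->4,3=4] -> levels [2 1 9 3 3]
Step 3: flows [0->1,4->0,2->4,3=4] -> levels [2 2 8 3 3]
Step 4: flows [0=1,4->0,2->4,3=4] -> levels [3 2 7 3 3]
Step 5: flows [0->1,0=4,2->4,3=4] -> levels [2 3 6 3 4]
Step 6: flows [1->0,4->0,2->4,4->3] -> levels [4 2 5 4 3]
Step 7: flows [0->1,0->4,2->4,3->4] -> levels [2 3 4 3 6]
Step 8: flows [1->0,4->0,4->2,4->3] -> levels [4 2 5 4 3]
  -> period-2 cycle: step 8 state = step 6 state; never stabilizes
  -> state at step 30: (30-6) mod 2 = 0, same as step 6 -> [4 2 5 4 3]

Answer: 4 2 5 4 3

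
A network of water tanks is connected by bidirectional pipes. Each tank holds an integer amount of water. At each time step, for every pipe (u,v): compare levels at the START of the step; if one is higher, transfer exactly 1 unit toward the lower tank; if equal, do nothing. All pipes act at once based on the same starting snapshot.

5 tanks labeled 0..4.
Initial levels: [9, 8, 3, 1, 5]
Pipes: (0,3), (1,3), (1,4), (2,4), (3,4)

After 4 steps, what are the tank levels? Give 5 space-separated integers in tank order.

Answer: 5 4 4 6 7

Derivation:
Step 1: flows [0->3,1->3,1->4,4->2,4->3] -> levels [8 6 4 4 4]
Step 2: flows [0->3,1->3,1->4,2=4,3=4] -> levels [7 4 4 6 5]
Step 3: flows [0->3,3->1,4->1,4->2,3->4] -> levels [6 6 5 5 4]
Step 4: flows [0->3,1->3,1->4,2->4,3->4] -> levels [5 4 4 6 7]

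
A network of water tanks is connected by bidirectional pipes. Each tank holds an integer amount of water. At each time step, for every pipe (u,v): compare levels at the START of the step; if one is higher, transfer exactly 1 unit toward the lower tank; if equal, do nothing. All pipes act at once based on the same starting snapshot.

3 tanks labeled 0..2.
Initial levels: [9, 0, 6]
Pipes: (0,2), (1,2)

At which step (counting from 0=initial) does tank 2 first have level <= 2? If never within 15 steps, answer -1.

Answer: -1

Derivation:
Step 1: flows [0->2,2->1] -> levels [8 1 6]
Step 2: flows [0->2,2->1] -> levels [7 2 6]
Step 3: flows [0->2,2->1] -> levels [6 3 6]
Step 4: flows [0=2,2->1] -> levels [6 4 5]
Step 5: flows [0->2,2->1] -> levels [5 5 5]
Step 6: flows [0=2,1=2] -> levels [5 5 5]
  -> stable; tank 2 stays at 5 > 2
Tank 2 never reaches <=2 within 15 steps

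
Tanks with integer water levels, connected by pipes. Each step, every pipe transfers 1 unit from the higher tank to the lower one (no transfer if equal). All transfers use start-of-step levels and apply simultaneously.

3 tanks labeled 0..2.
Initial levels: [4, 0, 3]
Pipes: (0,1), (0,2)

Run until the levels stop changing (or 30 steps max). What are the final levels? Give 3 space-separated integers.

Answer: 1 3 3

Derivation:
Step 1: flows [0->1,0->2] -> levels [2 1 4]
Step 2: flows [0->1,2->0] -> levels [2 2 3]
Step 3: flows [0=1,2->0] -> levels [3 2 2]
Step 4: flows [0->1,0->2] -> levels [1 3 3]
Step 5: flows [1->0,2->0] -> levels [3 2 2]
  -> period-2 cycle: step 5 state = step 3 state; never stabilizes
  -> state at step 30: (30-3) mod 2 = 1, same as step 4 -> [1 3 3]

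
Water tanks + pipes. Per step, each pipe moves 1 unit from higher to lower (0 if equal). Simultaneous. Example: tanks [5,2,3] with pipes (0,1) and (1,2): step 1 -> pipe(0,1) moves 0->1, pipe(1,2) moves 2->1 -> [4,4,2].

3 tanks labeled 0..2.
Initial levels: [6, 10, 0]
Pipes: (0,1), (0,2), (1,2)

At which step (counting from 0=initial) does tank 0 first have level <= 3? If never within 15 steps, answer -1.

Answer: -1

Derivation:
Step 1: flows [1->0,0->2,1->2] -> levels [6 8 2]
Step 2: flows [1->0,0->2,1->2] -> levels [6 6 4]
Step 3: flows [0=1,0->2,1->2] -> levels [5 5 6]
Step 4: flows [0=1,2->0,2->1] -> levels [6 6 4]
  -> period-2 cycle (repeats step 2); tank 0 never drops to <=3
Tank 0 never reaches <=3 within 15 steps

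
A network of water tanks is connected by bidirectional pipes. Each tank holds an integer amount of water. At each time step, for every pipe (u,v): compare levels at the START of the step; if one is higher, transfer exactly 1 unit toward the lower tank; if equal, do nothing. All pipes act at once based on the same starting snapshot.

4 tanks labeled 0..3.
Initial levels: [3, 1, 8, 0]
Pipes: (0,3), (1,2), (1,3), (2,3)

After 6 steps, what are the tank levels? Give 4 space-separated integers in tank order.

Answer: 3 3 4 2

Derivation:
Step 1: flows [0->3,2->1,1->3,2->3] -> levels [2 1 6 3]
Step 2: flows [3->0,2->1,3->1,2->3] -> levels [3 3 4 2]
Step 3: flows [0->3,2->1,1->3,2->3] -> levels [2 3 2 5]
Step 4: flows [3->0,1->2,3->1,3->2] -> levels [3 3 4 2]
  -> period-2 cycle: step 4 state = step 2 state
  -> state at step 6: (6-2) mod 2 = 0, same as step 2 -> [3 3 4 2]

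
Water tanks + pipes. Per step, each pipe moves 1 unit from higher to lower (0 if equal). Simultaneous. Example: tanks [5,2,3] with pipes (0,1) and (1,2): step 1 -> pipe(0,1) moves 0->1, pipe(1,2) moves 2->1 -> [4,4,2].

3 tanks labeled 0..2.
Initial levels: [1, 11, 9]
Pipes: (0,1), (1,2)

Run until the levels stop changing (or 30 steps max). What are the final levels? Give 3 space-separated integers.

Answer: 7 7 7

Derivation:
Step 1: flows [1->0,1->2] -> levels [2 9 10]
Step 2: flows [1->0,2->1] -> levels [3 9 9]
Step 3: flows [1->0,1=2] -> levels [4 8 9]
Step 4: flows [1->0,2->1] -> levels [5 8 8]
Step 5: flows [1->0,1=2] -> levels [6 7 8]
Step 6: flows [1->0,2->1] -> levels [7 7 7]
Step 7: flows [0=1,1=2] -> levels [7 7 7]
  -> stable (no change)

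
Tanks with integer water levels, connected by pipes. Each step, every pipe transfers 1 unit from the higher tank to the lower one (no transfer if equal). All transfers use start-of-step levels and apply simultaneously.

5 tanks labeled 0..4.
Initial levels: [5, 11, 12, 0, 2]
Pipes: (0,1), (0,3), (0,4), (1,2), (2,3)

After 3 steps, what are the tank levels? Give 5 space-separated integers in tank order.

Answer: 6 9 8 4 3

Derivation:
Step 1: flows [1->0,0->3,0->4,2->1,2->3] -> levels [4 11 10 2 3]
Step 2: flows [1->0,0->3,0->4,1->2,2->3] -> levels [3 9 10 4 4]
Step 3: flows [1->0,3->0,4->0,2->1,2->3] -> levels [6 9 8 4 3]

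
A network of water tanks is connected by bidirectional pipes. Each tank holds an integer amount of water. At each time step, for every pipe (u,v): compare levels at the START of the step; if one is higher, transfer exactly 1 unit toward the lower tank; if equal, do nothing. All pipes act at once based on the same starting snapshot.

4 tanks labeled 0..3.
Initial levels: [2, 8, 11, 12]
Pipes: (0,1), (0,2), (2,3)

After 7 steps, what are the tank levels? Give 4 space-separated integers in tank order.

Step 1: flows [1->0,2->0,3->2] -> levels [4 7 11 11]
Step 2: flows [1->0,2->0,2=3] -> levels [6 6 10 11]
Step 3: flows [0=1,2->0,3->2] -> levels [7 6 10 10]
Step 4: flows [0->1,2->0,2=3] -> levels [7 7 9 10]
Step 5: flows [0=1,2->0,3->2] -> levels [8 7 9 9]
Step 6: flows [0->1,2->0,2=3] -> levels [8 8 8 9]
Step 7: flows [0=1,0=2,3->2] -> levels [8 8 9 8]

Answer: 8 8 9 8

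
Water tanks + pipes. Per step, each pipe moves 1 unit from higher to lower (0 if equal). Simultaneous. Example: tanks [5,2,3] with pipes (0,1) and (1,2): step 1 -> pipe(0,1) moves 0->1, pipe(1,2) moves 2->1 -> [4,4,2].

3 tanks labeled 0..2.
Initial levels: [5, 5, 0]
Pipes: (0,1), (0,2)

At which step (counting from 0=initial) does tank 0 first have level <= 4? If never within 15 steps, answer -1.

Step 1: flows [0=1,0->2] -> levels [4 5 1]
Tank 0 first reaches <=4 at step 1

Answer: 1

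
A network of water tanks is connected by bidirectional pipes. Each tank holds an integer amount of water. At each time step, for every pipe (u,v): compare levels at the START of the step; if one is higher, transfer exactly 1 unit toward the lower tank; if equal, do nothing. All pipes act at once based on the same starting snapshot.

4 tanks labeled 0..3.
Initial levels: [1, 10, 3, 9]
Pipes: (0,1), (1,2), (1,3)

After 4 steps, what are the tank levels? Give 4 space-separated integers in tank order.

Answer: 5 6 5 7

Derivation:
Step 1: flows [1->0,1->2,1->3] -> levels [2 7 4 10]
Step 2: flows [1->0,1->2,3->1] -> levels [3 6 5 9]
Step 3: flows [1->0,1->2,3->1] -> levels [4 5 6 8]
Step 4: flows [1->0,2->1,3->1] -> levels [5 6 5 7]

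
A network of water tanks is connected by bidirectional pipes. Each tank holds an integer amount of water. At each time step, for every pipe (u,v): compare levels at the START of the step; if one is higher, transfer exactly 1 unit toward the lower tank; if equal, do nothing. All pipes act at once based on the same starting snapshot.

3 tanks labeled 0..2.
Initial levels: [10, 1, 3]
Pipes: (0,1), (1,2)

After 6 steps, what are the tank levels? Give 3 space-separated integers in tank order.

Answer: 5 4 5

Derivation:
Step 1: flows [0->1,2->1] -> levels [9 3 2]
Step 2: flows [0->1,1->2] -> levels [8 3 3]
Step 3: flows [0->1,1=2] -> levels [7 4 3]
Step 4: flows [0->1,1->2] -> levels [6 4 4]
Step 5: flows [0->1,1=2] -> levels [5 5 4]
Step 6: flows [0=1,1->2] -> levels [5 4 5]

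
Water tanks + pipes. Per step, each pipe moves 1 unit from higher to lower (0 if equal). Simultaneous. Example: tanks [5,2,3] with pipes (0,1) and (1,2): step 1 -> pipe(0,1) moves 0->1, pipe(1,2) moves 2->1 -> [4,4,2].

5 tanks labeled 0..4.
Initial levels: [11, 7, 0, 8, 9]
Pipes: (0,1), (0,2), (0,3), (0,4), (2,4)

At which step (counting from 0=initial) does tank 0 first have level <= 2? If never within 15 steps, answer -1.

Answer: -1

Derivation:
Step 1: flows [0->1,0->2,0->3,0->4,4->2] -> levels [7 8 2 9 9]
Step 2: flows [1->0,0->2,3->0,4->0,4->2] -> levels [9 7 4 8 7]
Step 3: flows [0->1,0->2,0->3,0->4,4->2] -> levels [5 8 6 9 7]
Step 4: flows [1->0,2->0,3->0,4->0,4->2] -> levels [9 7 6 8 5]
Step 5: flows [0->1,0->2,0->3,0->4,2->4] -> levels [5 8 6 9 7]
  -> period-2 cycle (repeats step 3); tank 0 never drops to <=2
Tank 0 never reaches <=2 within 15 steps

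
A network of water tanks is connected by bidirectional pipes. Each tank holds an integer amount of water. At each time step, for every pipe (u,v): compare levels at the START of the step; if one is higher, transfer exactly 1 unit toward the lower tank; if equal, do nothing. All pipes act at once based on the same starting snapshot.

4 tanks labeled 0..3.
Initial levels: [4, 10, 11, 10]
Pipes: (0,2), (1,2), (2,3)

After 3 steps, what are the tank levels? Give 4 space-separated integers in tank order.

Answer: 7 9 10 9

Derivation:
Step 1: flows [2->0,2->1,2->3] -> levels [5 11 8 11]
Step 2: flows [2->0,1->2,3->2] -> levels [6 10 9 10]
Step 3: flows [2->0,1->2,3->2] -> levels [7 9 10 9]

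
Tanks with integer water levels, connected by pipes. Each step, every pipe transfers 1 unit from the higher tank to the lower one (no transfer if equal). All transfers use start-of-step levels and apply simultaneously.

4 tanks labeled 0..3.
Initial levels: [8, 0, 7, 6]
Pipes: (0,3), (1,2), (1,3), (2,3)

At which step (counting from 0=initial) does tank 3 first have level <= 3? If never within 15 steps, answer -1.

Answer: -1

Derivation:
Step 1: flows [0->3,2->1,3->1,2->3] -> levels [7 2 5 7]
Step 2: flows [0=3,2->1,3->1,3->2] -> levels [7 4 5 5]
Step 3: flows [0->3,2->1,3->1,2=3] -> levels [6 6 4 5]
Step 4: flows [0->3,1->2,1->3,3->2] -> levels [5 4 6 6]
Step 5: flows [3->0,2->1,3->1,2=3] -> levels [6 6 5 4]
Step 6: flows [0->3,1->2,1->3,2->3] -> levels [5 4 5 7]
Step 7: flows [3->0,2->1,3->1,3->2] -> levels [6 6 5 4]
  -> period-2 cycle (repeats step 5); tank 3 never drops to <=3
Tank 3 never reaches <=3 within 15 steps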